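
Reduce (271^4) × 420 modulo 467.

18

(271)^4 ≡ 407 (mod 467)
407 × 420 = 170940 ≡ 18 (mod 467)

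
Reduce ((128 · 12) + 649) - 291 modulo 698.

128 · 12 = 1536 ≡ 140 (mod 698)
140 + 649 = 789 ≡ 91 (mod 698)
91 - 291 = -200 ≡ 498 (mod 698)

498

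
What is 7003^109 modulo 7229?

4770

109 in binary is 1101101, i.e. 109 = 64 + 32 + 8 + 4 + 1.
7003^1 ≡ 7003 (mod 7229)
7003^2 ≡ 7003^2 = 49042009 ≡ 473 (mod 7229)
7003^4 ≡ 473^2 = 223729 ≡ 6859 (mod 7229)
7003^8 ≡ 6859^2 = 47045881 ≡ 6778 (mod 7229)
7003^16 ≡ 6778^2 = 45941284 ≡ 989 (mod 7229)
7003^32 ≡ 989^2 = 978121 ≡ 2206 (mod 7229)
7003^64 ≡ 2206^2 = 4866436 ≡ 1319 (mod 7229)
7003^109 = 7003^64 * 7003^32 * 7003^8 * 7003^4 * 7003^1 ≡ 1319 * 2206 * 6778 * 6859 * 7003 (mod 7229).
Accumulate the product:
1319 * 2206 = 2909714 ≡ 3656
3656 * 6778 = 24780368 ≡ 6585
6585 * 6859 = 45166515 ≡ 6952
6952 * 7003 = 48684856 ≡ 4770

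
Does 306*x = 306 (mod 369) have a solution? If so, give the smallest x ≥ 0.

gcd(306, 369) = 9, and 9 | 306, so solutions exist.
Divide through by 9: 34*x ≡ 34 (mod 41).
34⁻¹ ≡ 35 (mod 41).
x ≡ 35*34 ≡ 1 (mod 41).
The smallest non-negative solution is x = 1.

1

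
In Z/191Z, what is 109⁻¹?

Run the extended Euclidean algorithm:
191 = 1·109 + 82
109 = 1·82 + 27
82 = 3·27 + 1
27 = 27·1 + 0
gcd(109, 191) = 1, so the inverse exists.
Back-substitute for 1:
1 = 1·82 − 3·27
  = −3·109 + 4·82
  = 4·191 − 7·109
So 109⁻¹ ≡ −7 ≡ 184 (mod 191).

184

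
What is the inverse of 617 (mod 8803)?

Apply the Euclidean algorithm and back-substitute:
8803 = 14·617 + 165
617 = 3·165 + 122
165 = 1·122 + 43
122 = 2·43 + 36
43 = 1·36 + 7
36 = 5·7 + 1
7 = 7·1 + 0
gcd(617, 8803) = 1, so the inverse exists.
Back-substitute for 1:
1 = 1·36 − 5·7
  = −5·43 + 6·36
  = 6·122 − 17·43
  = −17·165 + 23·122
  = 23·617 − 86·165
  = −86·8803 + 1227·617
So 617⁻¹ ≡ 1227 (mod 8803).

1227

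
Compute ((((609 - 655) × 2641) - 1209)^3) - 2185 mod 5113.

2728

609 - 655 = -46 ≡ 5067 (mod 5113)
5067 × 2641 = 13381947 ≡ 1226 (mod 5113)
1226 - 1209 = 17
(17)^3 ≡ 4913 (mod 5113)
4913 - 2185 = 2728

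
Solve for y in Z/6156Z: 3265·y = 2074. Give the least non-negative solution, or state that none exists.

gcd(3265, 6156) = 1, so a unique solution mod 6156 exists.
3265⁻¹ ≡ 3901 (mod 6156).
y ≡ 3901·2074 ≡ 1690 (mod 6156).

1690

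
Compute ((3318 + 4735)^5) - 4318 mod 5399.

3318 + 4735 = 8053 ≡ 2654 (mod 5399)
(2654)^5 ≡ 4028 (mod 5399)
4028 - 4318 = -290 ≡ 5109 (mod 5399)

5109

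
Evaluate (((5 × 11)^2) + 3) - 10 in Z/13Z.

2

5 × 11 = 55 ≡ 3 (mod 13)
(3)^2 ≡ 9 (mod 13)
9 + 3 = 12
12 - 10 = 2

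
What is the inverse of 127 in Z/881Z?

881 = 6×127 + 119
127 = 1×119 + 8
119 = 14×8 + 7
8 = 1×7 + 1
7 = 7×1 + 0
gcd(127, 881) = 1, so the inverse exists.
Back-substitute for 1:
1 = 1×8 − 1×7
  = −1×119 + 15×8
  = 15×127 − 16×119
  = −16×881 + 111×127
So 127⁻¹ ≡ 111 (mod 881).

111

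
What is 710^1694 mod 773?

By square-and-multiply:
710^1 ≡ 710 (mod 773)
710^2 ≡ 710^2 = 504100 ≡ 104 (mod 773)
710^4 ≡ 104^2 = 10816 ≡ 767 (mod 773)
710^8 ≡ 767^2 = 588289 ≡ 36 (mod 773)
710^16 ≡ 36^2 = 1296 ≡ 523 (mod 773)
710^32 ≡ 523^2 = 273529 ≡ 660 (mod 773)
710^64 ≡ 660^2 = 435600 ≡ 401 (mod 773)
710^128 ≡ 401^2 = 160801 ≡ 17 (mod 773)
710^256 ≡ 17^2 = 289 (mod 773)
710^512 ≡ 289^2 = 83521 ≡ 37 (mod 773)
710^1024 ≡ 37^2 = 1369 ≡ 596 (mod 773)
710^1694 = 710^1024 × 710^512 × 710^128 × 710^16 × 710^8 × 710^4 × 710^2 ≡ 596 × 37 × 17 × 523 × 36 × 767 × 104 (mod 773).
Accumulate the product:
596 × 37 = 22052 ≡ 408
408 × 17 = 6936 ≡ 752
752 × 523 = 393296 ≡ 612
612 × 36 = 22032 ≡ 388
388 × 767 = 297596 ≡ 764
764 × 104 = 79456 ≡ 610

610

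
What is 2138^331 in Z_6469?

By square-and-multiply:
331 in binary is 101001011, i.e. 331 = 256 + 64 + 8 + 2 + 1.
2138^1 ≡ 2138 (mod 6469)
2138^2 ≡ 2138^2 = 4571044 ≡ 3930 (mod 6469)
2138^4 ≡ 3930^2 = 15444900 ≡ 3397 (mod 6469)
2138^8 ≡ 3397^2 = 11539609 ≡ 5382 (mod 6469)
2138^16 ≡ 5382^2 = 28965924 ≡ 4211 (mod 6469)
2138^32 ≡ 4211^2 = 17732521 ≡ 992 (mod 6469)
2138^64 ≡ 992^2 = 984064 ≡ 776 (mod 6469)
2138^128 ≡ 776^2 = 602176 ≡ 559 (mod 6469)
2138^256 ≡ 559^2 = 312481 ≡ 1969 (mod 6469)
2138^331 = 2138^256 × 2138^64 × 2138^8 × 2138^2 × 2138^1 ≡ 1969 × 776 × 5382 × 3930 × 2138 (mod 6469).
Accumulate the product:
1969 × 776 = 1527944 ≡ 1260
1260 × 5382 = 6781320 ≡ 1808
1808 × 3930 = 7105440 ≡ 2478
2478 × 2138 = 5297964 ≡ 6322

6322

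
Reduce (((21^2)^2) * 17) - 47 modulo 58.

14

(21)^2 ≡ 35 (mod 58)
(35)^2 ≡ 7 (mod 58)
7 * 17 = 119 ≡ 3 (mod 58)
3 - 47 = -44 ≡ 14 (mod 58)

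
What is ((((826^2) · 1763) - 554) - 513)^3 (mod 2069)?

1567

(826)^2 ≡ 1575 (mod 2069)
1575 · 1763 = 2776725 ≡ 127 (mod 2069)
127 - 554 = -427 ≡ 1642 (mod 2069)
1642 - 513 = 1129
(1129)^3 ≡ 1567 (mod 2069)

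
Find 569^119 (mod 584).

497

Using repeated squaring:
119 in binary is 1110111, i.e. 119 = 64 + 32 + 16 + 4 + 2 + 1.
569^1 ≡ 569 (mod 584)
569^2 ≡ 569^2 = 323761 ≡ 225 (mod 584)
569^4 ≡ 225^2 = 50625 ≡ 401 (mod 584)
569^8 ≡ 401^2 = 160801 ≡ 201 (mod 584)
569^16 ≡ 201^2 = 40401 ≡ 105 (mod 584)
569^32 ≡ 105^2 = 11025 ≡ 513 (mod 584)
569^64 ≡ 513^2 = 263169 ≡ 369 (mod 584)
569^119 = 569^64 · 569^32 · 569^16 · 569^4 · 569^2 · 569^1 ≡ 369 · 513 · 105 · 401 · 225 · 569 (mod 584).
Accumulate the product:
369 · 513 = 189297 ≡ 81
81 · 105 = 8505 ≡ 329
329 · 401 = 131929 ≡ 529
529 · 225 = 119025 ≡ 473
473 · 569 = 269137 ≡ 497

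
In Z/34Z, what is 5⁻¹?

7

By the extended Euclidean algorithm:
34 = 6·5 + 4
5 = 1·4 + 1
4 = 4·1 + 0
gcd(5, 34) = 1, so the inverse exists.
Bézout: 1 = −1·34 + 7·5.
So 5⁻¹ ≡ 7 (mod 34).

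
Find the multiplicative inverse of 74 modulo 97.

Run the extended Euclidean algorithm:
97 = 1·74 + 23
74 = 3·23 + 5
23 = 4·5 + 3
5 = 1·3 + 2
3 = 1·2 + 1
2 = 2·1 + 0
gcd(74, 97) = 1, so the inverse exists.
Bézout: 1 = 29·97 − 38·74.
So 74⁻¹ ≡ −38 ≡ 59 (mod 97).

59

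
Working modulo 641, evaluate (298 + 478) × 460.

564

298 + 478 = 776 ≡ 135 (mod 641)
135 × 460 = 62100 ≡ 564 (mod 641)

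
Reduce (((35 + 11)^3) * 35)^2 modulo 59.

29

35 + 11 = 46
(46)^3 ≡ 45 (mod 59)
45 * 35 = 1575 ≡ 41 (mod 59)
(41)^2 ≡ 29 (mod 59)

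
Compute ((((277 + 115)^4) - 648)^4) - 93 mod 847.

9

277 + 115 = 392
(392)^4 ≡ 399 (mod 847)
399 - 648 = -249 ≡ 598 (mod 847)
(598)^4 ≡ 102 (mod 847)
102 - 93 = 9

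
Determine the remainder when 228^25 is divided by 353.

25 in binary is 11001, i.e. 25 = 16 + 8 + 1.
228^1 ≡ 228 (mod 353)
228^2 ≡ 228^2 = 51984 ≡ 93 (mod 353)
228^4 ≡ 93^2 = 8649 ≡ 177 (mod 353)
228^8 ≡ 177^2 = 31329 ≡ 265 (mod 353)
228^16 ≡ 265^2 = 70225 ≡ 331 (mod 353)
228^25 = 228^16 × 228^8 × 228^1 ≡ 331 × 265 × 228 (mod 353).
Accumulate the product:
331 × 265 = 87715 ≡ 171
171 × 228 = 38988 ≡ 158

158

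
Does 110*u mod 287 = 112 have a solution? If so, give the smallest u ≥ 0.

168

gcd(110, 287) = 1, so a unique solution mod 287 exists.
110⁻¹ ≡ 227 (mod 287).
u ≡ 227*112 ≡ 168 (mod 287).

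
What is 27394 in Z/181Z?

63

27394 = 151·181 + 63, so 27394 ≡ 63 (mod 181).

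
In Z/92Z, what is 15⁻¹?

Apply the Euclidean algorithm and back-substitute:
92 = 6*15 + 2
15 = 7*2 + 1
2 = 2*1 + 0
gcd(15, 92) = 1, so the inverse exists.
Bézout: 1 = −7*92 + 43*15.
So 15⁻¹ ≡ 43 (mod 92).

43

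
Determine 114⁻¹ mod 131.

77

131 = 1*114 + 17
114 = 6*17 + 12
17 = 1*12 + 5
12 = 2*5 + 2
5 = 2*2 + 1
2 = 2*1 + 0
gcd(114, 131) = 1, so the inverse exists.
Back-substitute for 1:
1 = 1*5 − 2*2
  = −2*12 + 5*5
  = 5*17 − 7*12
  = −7*114 + 47*17
  = 47*131 − 54*114
So 114⁻¹ ≡ −54 ≡ 77 (mod 131).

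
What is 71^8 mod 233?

Compute successive squares:
71^1 ≡ 71 (mod 233)
71^2 ≡ 71^2 = 5041 ≡ 148 (mod 233)
71^4 ≡ 148^2 = 21904 ≡ 2 (mod 233)
71^8 ≡ 2^2 = 4 (mod 233)
So 71^8 ≡ 4 (mod 233).

4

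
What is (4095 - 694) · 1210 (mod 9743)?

3664

4095 - 694 = 3401
3401 · 1210 = 4115210 ≡ 3664 (mod 9743)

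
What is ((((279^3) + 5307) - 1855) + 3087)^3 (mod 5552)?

4968

(279)^3 ≡ 3767 (mod 5552)
3767 + 5307 = 9074 ≡ 3522 (mod 5552)
3522 - 1855 = 1667
1667 + 3087 = 4754
(4754)^3 ≡ 4968 (mod 5552)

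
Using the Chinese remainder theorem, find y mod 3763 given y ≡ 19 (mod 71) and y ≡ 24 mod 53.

71⁻¹ mod 53: 71×3 ≡ 1 (mod 53), so 71⁻¹ ≡ 3.
y = 19 + 71×((24 − 19)×3 mod 53) = 19 + 71×15 = 1084.
Check: 1084 mod 71 = 19, 1084 mod 53 = 24. ✓

1084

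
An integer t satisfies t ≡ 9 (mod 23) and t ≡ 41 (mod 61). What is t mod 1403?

23⁻¹ mod 61: 23×8 ≡ 1 (mod 61), so 23⁻¹ ≡ 8.
t = 9 + 23×((41 − 9)×8 mod 61) = 9 + 23×12 = 285.

285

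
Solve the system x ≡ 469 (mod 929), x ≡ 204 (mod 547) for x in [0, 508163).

386933

929⁻¹ mod 547: 929×242 ≡ 1 (mod 547), so 929⁻¹ ≡ 242.
x = 469 + 929×((204 − 469)×242 mod 547) = 469 + 929×416 = 386933.
Check: 386933 mod 929 = 469, 386933 mod 547 = 204. ✓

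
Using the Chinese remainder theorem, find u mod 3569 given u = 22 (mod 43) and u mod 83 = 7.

3161

43⁻¹ mod 83: 43·56 ≡ 1 (mod 83), so 43⁻¹ ≡ 56.
u = 22 + 43·((7 − 22)·56 mod 83) = 22 + 43·73 = 3161.
Check: 3161 mod 43 = 22, 3161 mod 83 = 7. ✓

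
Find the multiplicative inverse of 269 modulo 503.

By the extended Euclidean algorithm:
503 = 1·269 + 234
269 = 1·234 + 35
234 = 6·35 + 24
35 = 1·24 + 11
24 = 2·11 + 2
11 = 5·2 + 1
2 = 2·1 + 0
gcd(269, 503) = 1, so the inverse exists.
Bézout: 1 = −123·503 + 230·269.
So 269⁻¹ ≡ 230 (mod 503).

230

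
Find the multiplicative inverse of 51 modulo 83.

By the extended Euclidean algorithm:
83 = 1×51 + 32
51 = 1×32 + 19
32 = 1×19 + 13
19 = 1×13 + 6
13 = 2×6 + 1
6 = 6×1 + 0
gcd(51, 83) = 1, so the inverse exists.
Bézout: 1 = 8×83 − 13×51.
So 51⁻¹ ≡ −13 ≡ 70 (mod 83).

70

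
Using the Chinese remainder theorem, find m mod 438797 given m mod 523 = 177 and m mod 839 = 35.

523⁻¹ mod 839: 523×762 ≡ 1 (mod 839), so 523⁻¹ ≡ 762.
m = 177 + 523×((35 − 177)×762 mod 839) = 177 + 523×27 = 14298.
Check: 14298 mod 523 = 177, 14298 mod 839 = 35. ✓

14298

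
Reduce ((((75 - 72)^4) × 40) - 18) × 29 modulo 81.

75 - 72 = 3
(3)^4 ≡ 0 (mod 81)
0 × 40 = 0
0 - 18 = -18 ≡ 63 (mod 81)
63 × 29 = 1827 ≡ 45 (mod 81)

45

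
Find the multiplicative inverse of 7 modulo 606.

433

Run the extended Euclidean algorithm:
606 = 86*7 + 4
7 = 1*4 + 3
4 = 1*3 + 1
3 = 3*1 + 0
gcd(7, 606) = 1, so the inverse exists.
Bézout: 1 = 2*606 − 173*7.
So 7⁻¹ ≡ −173 ≡ 433 (mod 606).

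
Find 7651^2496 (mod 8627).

Compute successive squares:
7651^1 ≡ 7651 (mod 8627)
7651^2 ≡ 7651^2 = 58537801 ≡ 3606 (mod 8627)
7651^4 ≡ 3606^2 = 13003236 ≡ 2347 (mod 8627)
7651^8 ≡ 2347^2 = 5508409 ≡ 4383 (mod 8627)
7651^16 ≡ 4383^2 = 19210689 ≡ 6987 (mod 8627)
7651^32 ≡ 6987^2 = 48818169 ≡ 6603 (mod 8627)
7651^64 ≡ 6603^2 = 43599609 ≡ 7378 (mod 8627)
7651^128 ≡ 7378^2 = 54434884 ≡ 7141 (mod 8627)
7651^256 ≡ 7141^2 = 50993881 ≡ 8311 (mod 8627)
7651^512 ≡ 8311^2 = 69072721 ≡ 4959 (mod 8627)
7651^1024 ≡ 4959^2 = 24591681 ≡ 4731 (mod 8627)
7651^2048 ≡ 4731^2 = 22382361 ≡ 3923 (mod 8627)
7651^2496 = 7651^2048 · 7651^256 · 7651^128 · 7651^64 ≡ 3923 · 8311 · 7141 · 7378 (mod 8627).
Accumulate the product:
3923 · 8311 = 32604053 ≡ 2620
2620 · 7141 = 18709420 ≡ 6084
6084 · 7378 = 44887752 ≡ 1471

1471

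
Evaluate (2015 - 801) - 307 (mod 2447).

907

2015 - 801 = 1214
1214 - 307 = 907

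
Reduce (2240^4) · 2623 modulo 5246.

0

(2240)^4 ≡ 256 (mod 5246)
256 · 2623 = 671488 ≡ 0 (mod 5246)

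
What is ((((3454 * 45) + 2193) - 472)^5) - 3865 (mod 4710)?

3454 * 45 = 155430 ≡ 0 (mod 4710)
0 + 2193 = 2193
2193 - 472 = 1721
(1721)^5 ≡ 3371 (mod 4710)
3371 - 3865 = -494 ≡ 4216 (mod 4710)

4216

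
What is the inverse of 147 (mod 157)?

47

Run the extended Euclidean algorithm:
157 = 1·147 + 10
147 = 14·10 + 7
10 = 1·7 + 3
7 = 2·3 + 1
3 = 3·1 + 0
gcd(147, 157) = 1, so the inverse exists.
Back-substitute for 1:
1 = 1·7 − 2·3
  = −2·10 + 3·7
  = 3·147 − 44·10
  = −44·157 + 47·147
So 147⁻¹ ≡ 47 (mod 157).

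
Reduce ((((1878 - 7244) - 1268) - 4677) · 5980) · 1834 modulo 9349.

1878 - 7244 = -5366 ≡ 3983 (mod 9349)
3983 - 1268 = 2715
2715 - 4677 = -1962 ≡ 7387 (mod 9349)
7387 · 5980 = 44174260 ≡ 235 (mod 9349)
235 · 1834 = 430990 ≡ 936 (mod 9349)

936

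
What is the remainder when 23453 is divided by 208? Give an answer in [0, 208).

157

23453 = 112×208 + 157, so 23453 ≡ 157 (mod 208).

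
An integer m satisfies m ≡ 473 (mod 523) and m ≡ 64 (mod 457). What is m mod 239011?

523⁻¹ mod 457: 523·367 ≡ 1 (mod 457), so 523⁻¹ ≡ 367.
m = 473 + 523·((64 − 473)·367 mod 457) = 473 + 523·250 = 131223.

131223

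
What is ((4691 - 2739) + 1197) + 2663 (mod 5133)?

4691 - 2739 = 1952
1952 + 1197 = 3149
3149 + 2663 = 5812 ≡ 679 (mod 5133)

679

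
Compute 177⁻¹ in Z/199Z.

9

Run the extended Euclidean algorithm:
199 = 1*177 + 22
177 = 8*22 + 1
22 = 22*1 + 0
gcd(177, 199) = 1, so the inverse exists.
Bézout: 1 = −8*199 + 9*177.
So 177⁻¹ ≡ 9 (mod 199).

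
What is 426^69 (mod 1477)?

531

Using repeated squaring:
69 in binary is 1000101, i.e. 69 = 64 + 4 + 1.
426^1 ≡ 426 (mod 1477)
426^2 ≡ 426^2 = 181476 ≡ 1282 (mod 1477)
426^4 ≡ 1282^2 = 1643524 ≡ 1100 (mod 1477)
426^8 ≡ 1100^2 = 1210000 ≡ 337 (mod 1477)
426^16 ≡ 337^2 = 113569 ≡ 1317 (mod 1477)
426^32 ≡ 1317^2 = 1734489 ≡ 491 (mod 1477)
426^64 ≡ 491^2 = 241081 ≡ 330 (mod 1477)
426^69 = 426^64 * 426^4 * 426^1 ≡ 330 * 1100 * 426 (mod 1477).
Accumulate the product:
330 * 1100 = 363000 ≡ 1135
1135 * 426 = 483510 ≡ 531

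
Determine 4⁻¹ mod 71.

18

71 = 17×4 + 3
4 = 1×3 + 1
3 = 3×1 + 0
gcd(4, 71) = 1, so the inverse exists.
Back-substitute for 1:
1 = 1×4 − 1×3
  = −1×71 + 18×4
So 4⁻¹ ≡ 18 (mod 71).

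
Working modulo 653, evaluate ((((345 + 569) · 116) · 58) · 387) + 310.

345 + 569 = 914 ≡ 261 (mod 653)
261 · 116 = 30276 ≡ 238 (mod 653)
238 · 58 = 13804 ≡ 91 (mod 653)
91 · 387 = 35217 ≡ 608 (mod 653)
608 + 310 = 918 ≡ 265 (mod 653)

265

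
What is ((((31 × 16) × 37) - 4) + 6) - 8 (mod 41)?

31 × 16 = 496 ≡ 4 (mod 41)
4 × 37 = 148 ≡ 25 (mod 41)
25 - 4 = 21
21 + 6 = 27
27 - 8 = 19

19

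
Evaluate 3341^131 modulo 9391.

Compute successive squares:
3341^1 ≡ 3341 (mod 9391)
3341^2 ≡ 3341^2 = 11162281 ≡ 5773 (mod 9391)
3341^4 ≡ 5773^2 = 33327529 ≡ 8261 (mod 9391)
3341^8 ≡ 8261^2 = 68244121 ≡ 9115 (mod 9391)
3341^16 ≡ 9115^2 = 83083225 ≡ 1048 (mod 9391)
3341^32 ≡ 1048^2 = 1098304 ≡ 8948 (mod 9391)
3341^64 ≡ 8948^2 = 80066704 ≡ 8429 (mod 9391)
3341^128 ≡ 8429^2 = 71048041 ≡ 5126 (mod 9391)
3341^131 = 3341^128 × 3341^2 × 3341^1 ≡ 5126 × 5773 × 3341 (mod 9391).
Accumulate the product:
5126 × 5773 = 29592398 ≡ 1357
1357 × 3341 = 4533737 ≡ 7275

7275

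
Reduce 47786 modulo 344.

314

47786 = 138·344 + 314, so 47786 ≡ 314 (mod 344).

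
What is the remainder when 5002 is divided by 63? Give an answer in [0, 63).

25

5002 = 79*63 + 25, so 5002 ≡ 25 (mod 63).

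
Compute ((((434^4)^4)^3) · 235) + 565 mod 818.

(434)^4 ≡ 30 (mod 818)
(30)^4 ≡ 180 (mod 818)
(180)^3 ≡ 478 (mod 818)
478 · 235 = 112330 ≡ 264 (mod 818)
264 + 565 = 829 ≡ 11 (mod 818)

11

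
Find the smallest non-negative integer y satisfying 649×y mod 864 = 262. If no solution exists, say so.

gcd(649, 864) = 1, so a unique solution mod 864 exists.
649⁻¹ ≡ 217 (mod 864).
y ≡ 217×262 ≡ 694 (mod 864).

694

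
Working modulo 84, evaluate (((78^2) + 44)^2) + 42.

58

(78)^2 ≡ 36 (mod 84)
36 + 44 = 80
(80)^2 ≡ 16 (mod 84)
16 + 42 = 58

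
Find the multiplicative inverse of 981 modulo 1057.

1057 = 1·981 + 76
981 = 12·76 + 69
76 = 1·69 + 7
69 = 9·7 + 6
7 = 1·6 + 1
6 = 6·1 + 0
gcd(981, 1057) = 1, so the inverse exists.
Back-substitute for 1:
1 = 1·7 − 1·6
  = −1·69 + 10·7
  = 10·76 − 11·69
  = −11·981 + 142·76
  = 142·1057 − 153·981
So 981⁻¹ ≡ −153 ≡ 904 (mod 1057).

904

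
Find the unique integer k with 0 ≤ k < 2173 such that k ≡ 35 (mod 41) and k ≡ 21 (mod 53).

41⁻¹ mod 53: 41*22 ≡ 1 (mod 53), so 41⁻¹ ≡ 22.
k = 35 + 41*((21 − 35)*22 mod 53) = 35 + 41*10 = 445.

445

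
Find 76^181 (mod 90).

By square-and-multiply:
181 in binary is 10110101, i.e. 181 = 128 + 32 + 16 + 4 + 1.
76^1 ≡ 76 (mod 90)
76^2 ≡ 76^2 = 5776 ≡ 16 (mod 90)
76^4 ≡ 16^2 = 256 ≡ 76 (mod 90)
76^8 ≡ 76^2 = 5776 ≡ 16 (mod 90)
76^16 ≡ 16^2 = 256 ≡ 76 (mod 90)
76^32 ≡ 76^2 = 5776 ≡ 16 (mod 90)
76^64 ≡ 16^2 = 256 ≡ 76 (mod 90)
76^128 ≡ 76^2 = 5776 ≡ 16 (mod 90)
76^181 = 76^128 × 76^32 × 76^16 × 76^4 × 76^1 ≡ 16 × 16 × 76 × 76 × 76 (mod 90).
Accumulate the product:
16 × 16 = 256 ≡ 76
76 × 76 = 5776 ≡ 16
16 × 76 = 1216 ≡ 46
46 × 76 = 3496 ≡ 76

76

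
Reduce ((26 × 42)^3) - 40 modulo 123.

26 × 42 = 1092 ≡ 108 (mod 123)
(108)^3 ≡ 69 (mod 123)
69 - 40 = 29

29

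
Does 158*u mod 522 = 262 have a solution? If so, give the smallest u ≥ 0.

38

gcd(158, 522) = 2, and 2 | 262, so solutions exist.
Divide through by 2: 79*u = 131 (mod 261).
79⁻¹ ≡ 76 (mod 261).
u ≡ 76*131 ≡ 38 (mod 261).
The smallest non-negative solution is u = 38.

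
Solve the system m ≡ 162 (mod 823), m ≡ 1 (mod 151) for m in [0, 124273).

823⁻¹ mod 151: 823×20 ≡ 1 (mod 151), so 823⁻¹ ≡ 20.
m = 162 + 823×((1 − 162)×20 mod 151) = 162 + 823×102 = 84108.
Check: 84108 mod 823 = 162, 84108 mod 151 = 1. ✓

84108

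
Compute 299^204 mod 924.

Using repeated squaring:
204 in binary is 11001100, i.e. 204 = 128 + 64 + 8 + 4.
299^1 ≡ 299 (mod 924)
299^2 ≡ 299^2 = 89401 ≡ 697 (mod 924)
299^4 ≡ 697^2 = 485809 ≡ 709 (mod 924)
299^8 ≡ 709^2 = 502681 ≡ 25 (mod 924)
299^16 ≡ 25^2 = 625 (mod 924)
299^32 ≡ 625^2 = 390625 ≡ 697 (mod 924)
299^64 ≡ 697^2 = 485809 ≡ 709 (mod 924)
299^128 ≡ 709^2 = 502681 ≡ 25 (mod 924)
299^204 = 299^128 × 299^64 × 299^8 × 299^4 ≡ 25 × 709 × 25 × 709 (mod 924).
Accumulate the product:
25 × 709 = 17725 ≡ 169
169 × 25 = 4225 ≡ 529
529 × 709 = 375061 ≡ 841

841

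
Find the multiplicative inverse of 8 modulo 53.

20

Apply the Euclidean algorithm and back-substitute:
53 = 6*8 + 5
8 = 1*5 + 3
5 = 1*3 + 2
3 = 1*2 + 1
2 = 2*1 + 0
gcd(8, 53) = 1, so the inverse exists.
Bézout: 1 = −3*53 + 20*8.
So 8⁻¹ ≡ 20 (mod 53).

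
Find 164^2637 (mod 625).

129

2637 in binary is 101001001101, i.e. 2637 = 2048 + 512 + 64 + 8 + 4 + 1.
164^1 ≡ 164 (mod 625)
164^2 ≡ 164^2 = 26896 ≡ 21 (mod 625)
164^4 ≡ 21^2 = 441 (mod 625)
164^8 ≡ 441^2 = 194481 ≡ 106 (mod 625)
164^16 ≡ 106^2 = 11236 ≡ 611 (mod 625)
164^32 ≡ 611^2 = 373321 ≡ 196 (mod 625)
164^64 ≡ 196^2 = 38416 ≡ 291 (mod 625)
164^128 ≡ 291^2 = 84681 ≡ 306 (mod 625)
164^256 ≡ 306^2 = 93636 ≡ 511 (mod 625)
164^512 ≡ 511^2 = 261121 ≡ 496 (mod 625)
164^1024 ≡ 496^2 = 246016 ≡ 391 (mod 625)
164^2048 ≡ 391^2 = 152881 ≡ 381 (mod 625)
164^2637 = 164^2048 * 164^512 * 164^64 * 164^8 * 164^4 * 164^1 ≡ 381 * 496 * 291 * 106 * 441 * 164 (mod 625).
Accumulate the product:
381 * 496 = 188976 ≡ 226
226 * 291 = 65766 ≡ 141
141 * 106 = 14946 ≡ 571
571 * 441 = 251811 ≡ 561
561 * 164 = 92004 ≡ 129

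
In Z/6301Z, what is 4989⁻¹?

By the extended Euclidean algorithm:
6301 = 1·4989 + 1312
4989 = 3·1312 + 1053
1312 = 1·1053 + 259
1053 = 4·259 + 17
259 = 15·17 + 4
17 = 4·4 + 1
4 = 4·1 + 0
gcd(4989, 6301) = 1, so the inverse exists.
Back-substitute for 1:
1 = 1·17 − 4·4
  = −4·259 + 61·17
  = 61·1053 − 248·259
  = −248·1312 + 309·1053
  = 309·4989 − 1175·1312
  = −1175·6301 + 1484·4989
So 4989⁻¹ ≡ 1484 (mod 6301).

1484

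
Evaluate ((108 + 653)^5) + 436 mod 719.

108 + 653 = 761 ≡ 42 (mod 719)
(42)^5 ≡ 40 (mod 719)
40 + 436 = 476

476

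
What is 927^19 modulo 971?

Using repeated squaring:
19 in binary is 10011, i.e. 19 = 16 + 2 + 1.
927^1 ≡ 927 (mod 971)
927^2 ≡ 927^2 = 859329 ≡ 965 (mod 971)
927^4 ≡ 965^2 = 931225 ≡ 36 (mod 971)
927^8 ≡ 36^2 = 1296 ≡ 325 (mod 971)
927^16 ≡ 325^2 = 105625 ≡ 757 (mod 971)
927^19 = 927^16 · 927^2 · 927^1 ≡ 757 · 965 · 927 (mod 971).
Accumulate the product:
757 · 965 = 730505 ≡ 313
313 · 927 = 290151 ≡ 793

793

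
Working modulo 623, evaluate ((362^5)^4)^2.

(362)^5 ≡ 122 (mod 623)
(122)^4 ≡ 263 (mod 623)
(263)^2 ≡ 16 (mod 623)

16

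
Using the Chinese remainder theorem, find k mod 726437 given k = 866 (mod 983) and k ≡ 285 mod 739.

245633

983⁻¹ mod 739: 983×633 ≡ 1 (mod 739), so 983⁻¹ ≡ 633.
k = 866 + 983×((285 − 866)×633 mod 739) = 866 + 983×249 = 245633.
Check: 245633 mod 983 = 866, 245633 mod 739 = 285. ✓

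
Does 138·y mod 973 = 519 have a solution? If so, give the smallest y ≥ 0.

871

gcd(138, 973) = 1, so a unique solution mod 973 exists.
138⁻¹ ≡ 416 (mod 973).
y ≡ 416·519 ≡ 871 (mod 973).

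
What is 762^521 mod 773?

294

By square-and-multiply:
521 in binary is 1000001001, i.e. 521 = 512 + 8 + 1.
762^1 ≡ 762 (mod 773)
762^2 ≡ 762^2 = 580644 ≡ 121 (mod 773)
762^4 ≡ 121^2 = 14641 ≡ 727 (mod 773)
762^8 ≡ 727^2 = 528529 ≡ 570 (mod 773)
762^16 ≡ 570^2 = 324900 ≡ 240 (mod 773)
762^32 ≡ 240^2 = 57600 ≡ 398 (mod 773)
762^64 ≡ 398^2 = 158404 ≡ 712 (mod 773)
762^128 ≡ 712^2 = 506944 ≡ 629 (mod 773)
762^256 ≡ 629^2 = 395641 ≡ 638 (mod 773)
762^512 ≡ 638^2 = 407044 ≡ 446 (mod 773)
762^521 = 762^512 · 762^8 · 762^1 ≡ 446 · 570 · 762 (mod 773).
Accumulate the product:
446 · 570 = 254220 ≡ 676
676 · 762 = 515112 ≡ 294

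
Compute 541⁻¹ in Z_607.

561

607 = 1×541 + 66
541 = 8×66 + 13
66 = 5×13 + 1
13 = 13×1 + 0
gcd(541, 607) = 1, so the inverse exists.
Back-substitute for 1:
1 = 1×66 − 5×13
  = −5×541 + 41×66
  = 41×607 − 46×541
So 541⁻¹ ≡ −46 ≡ 561 (mod 607).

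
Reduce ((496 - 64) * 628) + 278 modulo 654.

496 - 64 = 432
432 * 628 = 271296 ≡ 540 (mod 654)
540 + 278 = 818 ≡ 164 (mod 654)

164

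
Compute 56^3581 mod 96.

32

3581 in binary is 110111111101, i.e. 3581 = 2048 + 1024 + 256 + 128 + 64 + 32 + 16 + 8 + 4 + 1.
56^1 ≡ 56 (mod 96)
56^2 ≡ 56^2 = 3136 ≡ 64 (mod 96)
56^4 ≡ 64^2 = 4096 ≡ 64 (mod 96)
56^8 ≡ 64^2 = 4096 ≡ 64 (mod 96)
56^16 ≡ 64^2 = 4096 ≡ 64 (mod 96)
56^32 ≡ 64^2 = 4096 ≡ 64 (mod 96)
56^64 ≡ 64^2 = 4096 ≡ 64 (mod 96)
56^128 ≡ 64^2 = 4096 ≡ 64 (mod 96)
56^256 ≡ 64^2 = 4096 ≡ 64 (mod 96)
56^512 ≡ 64^2 = 4096 ≡ 64 (mod 96)
56^1024 ≡ 64^2 = 4096 ≡ 64 (mod 96)
56^2048 ≡ 64^2 = 4096 ≡ 64 (mod 96)
56^3581 = 56^2048 · 56^1024 · 56^256 · 56^128 · 56^64 · 56^32 · 56^16 · 56^8 · 56^4 · 56^1 ≡ 64 · 64 · 64 · 64 · 64 · 64 · 64 · 64 · 64 · 56 (mod 96).
Accumulate the product:
64 · 64 = 4096 ≡ 64
64 · 64 = 4096 ≡ 64
64 · 64 = 4096 ≡ 64
64 · 64 = 4096 ≡ 64
64 · 64 = 4096 ≡ 64
64 · 64 = 4096 ≡ 64
64 · 64 = 4096 ≡ 64
64 · 64 = 4096 ≡ 64
64 · 56 = 3584 ≡ 32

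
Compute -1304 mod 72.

64

-1304 = -19*72 + 64, so -1304 ≡ 64 (mod 72).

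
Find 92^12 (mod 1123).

787

Using repeated squaring:
12 in binary is 1100, i.e. 12 = 8 + 4.
92^1 ≡ 92 (mod 1123)
92^2 ≡ 92^2 = 8464 ≡ 603 (mod 1123)
92^4 ≡ 603^2 = 363609 ≡ 880 (mod 1123)
92^8 ≡ 880^2 = 774400 ≡ 653 (mod 1123)
92^12 = 92^8 · 92^4 ≡ 653 · 880 (mod 1123).
653 · 880 = 574640 ≡ 787 (mod 1123).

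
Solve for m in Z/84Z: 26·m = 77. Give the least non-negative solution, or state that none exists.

no solution

gcd(26, 84) = 2, and 2 does not divide 77.
So the congruence has no solution.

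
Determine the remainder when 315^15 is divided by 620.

15 in binary is 1111, i.e. 15 = 8 + 4 + 2 + 1.
315^1 ≡ 315 (mod 620)
315^2 ≡ 315^2 = 99225 ≡ 25 (mod 620)
315^4 ≡ 25^2 = 625 ≡ 5 (mod 620)
315^8 ≡ 5^2 = 25 (mod 620)
315^15 = 315^8 · 315^4 · 315^2 · 315^1 ≡ 25 · 5 · 25 · 315 (mod 620).
Accumulate the product:
25 · 5 = 125
125 · 25 = 3125 ≡ 25
25 · 315 = 7875 ≡ 435

435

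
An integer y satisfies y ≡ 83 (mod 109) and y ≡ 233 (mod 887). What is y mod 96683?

109⁻¹ mod 887: 109×236 ≡ 1 (mod 887), so 109⁻¹ ≡ 236.
y = 83 + 109×((233 − 83)×236 mod 887) = 83 + 109×807 = 88046.

88046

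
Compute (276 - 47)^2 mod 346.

276 - 47 = 229
(229)^2 ≡ 195 (mod 346)

195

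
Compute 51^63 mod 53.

19

63 in binary is 111111, i.e. 63 = 32 + 16 + 8 + 4 + 2 + 1.
51^1 ≡ 51 (mod 53)
51^2 ≡ 51^2 = 2601 ≡ 4 (mod 53)
51^4 ≡ 4^2 = 16 (mod 53)
51^8 ≡ 16^2 = 256 ≡ 44 (mod 53)
51^16 ≡ 44^2 = 1936 ≡ 28 (mod 53)
51^32 ≡ 28^2 = 784 ≡ 42 (mod 53)
51^63 = 51^32 · 51^16 · 51^8 · 51^4 · 51^2 · 51^1 ≡ 42 · 28 · 44 · 16 · 4 · 51 (mod 53).
Accumulate the product:
42 · 28 = 1176 ≡ 10
10 · 44 = 440 ≡ 16
16 · 16 = 256 ≡ 44
44 · 4 = 176 ≡ 17
17 · 51 = 867 ≡ 19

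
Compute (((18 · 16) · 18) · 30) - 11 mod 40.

29

18 · 16 = 288 ≡ 8 (mod 40)
8 · 18 = 144 ≡ 24 (mod 40)
24 · 30 = 720 ≡ 0 (mod 40)
0 - 11 = -11 ≡ 29 (mod 40)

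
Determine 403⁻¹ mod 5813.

Run the extended Euclidean algorithm:
5813 = 14×403 + 171
403 = 2×171 + 61
171 = 2×61 + 49
61 = 1×49 + 12
49 = 4×12 + 1
12 = 12×1 + 0
gcd(403, 5813) = 1, so the inverse exists.
Bézout: 1 = 33×5813 − 476×403.
So 403⁻¹ ≡ −476 ≡ 5337 (mod 5813).

5337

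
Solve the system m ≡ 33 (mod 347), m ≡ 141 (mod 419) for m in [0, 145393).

347⁻¹ mod 419: 347×64 ≡ 1 (mod 419), so 347⁻¹ ≡ 64.
m = 33 + 347×((141 − 33)×64 mod 419) = 33 + 347×208 = 72209.

72209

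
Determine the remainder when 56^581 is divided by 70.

56

581 in binary is 1001000101, i.e. 581 = 512 + 64 + 4 + 1.
56^1 ≡ 56 (mod 70)
56^2 ≡ 56^2 = 3136 ≡ 56 (mod 70)
56^4 ≡ 56^2 = 3136 ≡ 56 (mod 70)
56^8 ≡ 56^2 = 3136 ≡ 56 (mod 70)
56^16 ≡ 56^2 = 3136 ≡ 56 (mod 70)
56^32 ≡ 56^2 = 3136 ≡ 56 (mod 70)
56^64 ≡ 56^2 = 3136 ≡ 56 (mod 70)
56^128 ≡ 56^2 = 3136 ≡ 56 (mod 70)
56^256 ≡ 56^2 = 3136 ≡ 56 (mod 70)
56^512 ≡ 56^2 = 3136 ≡ 56 (mod 70)
56^581 = 56^512 × 56^64 × 56^4 × 56^1 ≡ 56 × 56 × 56 × 56 (mod 70).
Accumulate the product:
56 × 56 = 3136 ≡ 56
56 × 56 = 3136 ≡ 56
56 × 56 = 3136 ≡ 56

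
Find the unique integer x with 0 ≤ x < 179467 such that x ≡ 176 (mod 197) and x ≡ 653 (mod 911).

197⁻¹ mod 911: 197×37 ≡ 1 (mod 911), so 197⁻¹ ≡ 37.
x = 176 + 197×((653 − 176)×37 mod 911) = 176 + 197×340 = 67156.
Check: 67156 mod 197 = 176, 67156 mod 911 = 653. ✓

67156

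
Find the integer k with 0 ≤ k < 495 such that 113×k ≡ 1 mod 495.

92

By the extended Euclidean algorithm:
495 = 4·113 + 43
113 = 2·43 + 27
43 = 1·27 + 16
27 = 1·16 + 11
16 = 1·11 + 5
11 = 2·5 + 1
5 = 5·1 + 0
gcd(113, 495) = 1, so the inverse exists.
Back-substitute for 1:
1 = 1·11 − 2·5
  = −2·16 + 3·11
  = 3·27 − 5·16
  = −5·43 + 8·27
  = 8·113 − 21·43
  = −21·495 + 92·113
So 113⁻¹ ≡ 92 (mod 495).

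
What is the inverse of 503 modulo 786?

By the extended Euclidean algorithm:
786 = 1×503 + 283
503 = 1×283 + 220
283 = 1×220 + 63
220 = 3×63 + 31
63 = 2×31 + 1
31 = 31×1 + 0
gcd(503, 786) = 1, so the inverse exists.
Bézout: 1 = 16×786 − 25×503.
So 503⁻¹ ≡ −25 ≡ 761 (mod 786).

761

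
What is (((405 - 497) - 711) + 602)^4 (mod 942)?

663

405 - 497 = -92 ≡ 850 (mod 942)
850 - 711 = 139
139 + 602 = 741
(741)^4 ≡ 663 (mod 942)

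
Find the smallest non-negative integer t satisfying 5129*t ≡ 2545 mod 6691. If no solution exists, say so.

gcd(5129, 6691) = 1, so a unique solution mod 6691 exists.
5129⁻¹ ≡ 2326 (mod 6691).
t ≡ 2326*2545 ≡ 4826 (mod 6691).

4826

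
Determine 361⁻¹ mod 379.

21

By the extended Euclidean algorithm:
379 = 1·361 + 18
361 = 20·18 + 1
18 = 18·1 + 0
gcd(361, 379) = 1, so the inverse exists.
Bézout: 1 = −20·379 + 21·361.
So 361⁻¹ ≡ 21 (mod 379).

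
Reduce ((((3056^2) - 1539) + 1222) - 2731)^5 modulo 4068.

(3056)^2 ≡ 3076 (mod 4068)
3076 - 1539 = 1537
1537 + 1222 = 2759
2759 - 2731 = 28
(28)^5 ≡ 2728 (mod 4068)

2728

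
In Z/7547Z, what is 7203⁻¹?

2874

Apply the Euclidean algorithm and back-substitute:
7547 = 1×7203 + 344
7203 = 20×344 + 323
344 = 1×323 + 21
323 = 15×21 + 8
21 = 2×8 + 5
8 = 1×5 + 3
5 = 1×3 + 2
3 = 1×2 + 1
2 = 2×1 + 0
gcd(7203, 7547) = 1, so the inverse exists.
Back-substitute for 1:
1 = 1×3 − 1×2
  = −1×5 + 2×3
  = 2×8 − 3×5
  = −3×21 + 8×8
  = 8×323 − 123×21
  = −123×344 + 131×323
  = 131×7203 − 2743×344
  = −2743×7547 + 2874×7203
So 7203⁻¹ ≡ 2874 (mod 7547).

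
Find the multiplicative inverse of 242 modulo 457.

By the extended Euclidean algorithm:
457 = 1·242 + 215
242 = 1·215 + 27
215 = 7·27 + 26
27 = 1·26 + 1
26 = 26·1 + 0
gcd(242, 457) = 1, so the inverse exists.
Back-substitute for 1:
1 = 1·27 − 1·26
  = −1·215 + 8·27
  = 8·242 − 9·215
  = −9·457 + 17·242
So 242⁻¹ ≡ 17 (mod 457).

17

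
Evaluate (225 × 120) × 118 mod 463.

225 × 120 = 27000 ≡ 146 (mod 463)
146 × 118 = 17228 ≡ 97 (mod 463)

97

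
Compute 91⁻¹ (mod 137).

134

137 = 1×91 + 46
91 = 1×46 + 45
46 = 1×45 + 1
45 = 45×1 + 0
gcd(91, 137) = 1, so the inverse exists.
Back-substitute for 1:
1 = 1×46 − 1×45
  = −1×91 + 2×46
  = 2×137 − 3×91
So 91⁻¹ ≡ −3 ≡ 134 (mod 137).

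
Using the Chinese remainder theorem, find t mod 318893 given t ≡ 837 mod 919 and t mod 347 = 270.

49544

919⁻¹ mod 347: 919*219 ≡ 1 (mod 347), so 919⁻¹ ≡ 219.
t = 837 + 919*((270 − 837)*219 mod 347) = 837 + 919*53 = 49544.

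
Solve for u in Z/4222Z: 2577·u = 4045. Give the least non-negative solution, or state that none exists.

1037

gcd(2577, 4222) = 1, so a unique solution mod 4222 exists.
2577⁻¹ ≡ 829 (mod 4222).
u ≡ 829·4045 ≡ 1037 (mod 4222).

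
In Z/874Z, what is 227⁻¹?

797

874 = 3×227 + 193
227 = 1×193 + 34
193 = 5×34 + 23
34 = 1×23 + 11
23 = 2×11 + 1
11 = 11×1 + 0
gcd(227, 874) = 1, so the inverse exists.
Back-substitute for 1:
1 = 1×23 − 2×11
  = −2×34 + 3×23
  = 3×193 − 17×34
  = −17×227 + 20×193
  = 20×874 − 77×227
So 227⁻¹ ≡ −77 ≡ 797 (mod 874).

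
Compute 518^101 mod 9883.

By square-and-multiply:
518^1 ≡ 518 (mod 9883)
518^2 ≡ 518^2 = 268324 ≡ 1483 (mod 9883)
518^4 ≡ 1483^2 = 2199289 ≡ 5263 (mod 9883)
518^8 ≡ 5263^2 = 27699169 ≡ 7003 (mod 9883)
518^16 ≡ 7003^2 = 49042009 ≡ 2563 (mod 9883)
518^32 ≡ 2563^2 = 6568969 ≡ 6657 (mod 9883)
518^64 ≡ 6657^2 = 44315649 ≡ 277 (mod 9883)
518^101 = 518^64 * 518^32 * 518^4 * 518^1 ≡ 277 * 6657 * 5263 * 518 (mod 9883).
Accumulate the product:
277 * 6657 = 1843989 ≡ 5751
5751 * 5263 = 30267513 ≡ 5767
5767 * 518 = 2987306 ≡ 2640

2640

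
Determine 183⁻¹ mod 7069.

1352

Run the extended Euclidean algorithm:
7069 = 38×183 + 115
183 = 1×115 + 68
115 = 1×68 + 47
68 = 1×47 + 21
47 = 2×21 + 5
21 = 4×5 + 1
5 = 5×1 + 0
gcd(183, 7069) = 1, so the inverse exists.
Bézout: 1 = −35×7069 + 1352×183.
So 183⁻¹ ≡ 1352 (mod 7069).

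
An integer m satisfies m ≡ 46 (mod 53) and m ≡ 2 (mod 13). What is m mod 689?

470

53⁻¹ mod 13: 53·1 ≡ 1 (mod 13), so 53⁻¹ ≡ 1.
m = 46 + 53·((2 − 46)·1 mod 13) = 46 + 53·8 = 470.
Check: 470 mod 53 = 46, 470 mod 13 = 2. ✓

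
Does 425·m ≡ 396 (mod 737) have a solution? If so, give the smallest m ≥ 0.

gcd(425, 737) = 1, so a unique solution mod 737 exists.
425⁻¹ ≡ 437 (mod 737).
m ≡ 437·396 ≡ 594 (mod 737).

594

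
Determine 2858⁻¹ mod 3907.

365

By the extended Euclidean algorithm:
3907 = 1*2858 + 1049
2858 = 2*1049 + 760
1049 = 1*760 + 289
760 = 2*289 + 182
289 = 1*182 + 107
182 = 1*107 + 75
107 = 1*75 + 32
75 = 2*32 + 11
32 = 2*11 + 10
11 = 1*10 + 1
10 = 10*1 + 0
gcd(2858, 3907) = 1, so the inverse exists.
Back-substitute for 1:
1 = 1*11 − 1*10
  = −1*32 + 3*11
  = 3*75 − 7*32
  = −7*107 + 10*75
  = 10*182 − 17*107
  = −17*289 + 27*182
  = 27*760 − 71*289
  = −71*1049 + 98*760
  = 98*2858 − 267*1049
  = −267*3907 + 365*2858
So 2858⁻¹ ≡ 365 (mod 3907).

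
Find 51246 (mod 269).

51246 = 190×269 + 136, so 51246 ≡ 136 (mod 269).

136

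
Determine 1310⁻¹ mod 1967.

By the extended Euclidean algorithm:
1967 = 1*1310 + 657
1310 = 1*657 + 653
657 = 1*653 + 4
653 = 163*4 + 1
4 = 4*1 + 0
gcd(1310, 1967) = 1, so the inverse exists.
Back-substitute for 1:
1 = 1*653 − 163*4
  = −163*657 + 164*653
  = 164*1310 − 327*657
  = −327*1967 + 491*1310
So 1310⁻¹ ≡ 491 (mod 1967).

491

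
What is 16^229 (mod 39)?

229 in binary is 11100101, i.e. 229 = 128 + 64 + 32 + 4 + 1.
16^1 ≡ 16 (mod 39)
16^2 ≡ 16^2 = 256 ≡ 22 (mod 39)
16^4 ≡ 22^2 = 484 ≡ 16 (mod 39)
16^8 ≡ 16^2 = 256 ≡ 22 (mod 39)
16^16 ≡ 22^2 = 484 ≡ 16 (mod 39)
16^32 ≡ 16^2 = 256 ≡ 22 (mod 39)
16^64 ≡ 22^2 = 484 ≡ 16 (mod 39)
16^128 ≡ 16^2 = 256 ≡ 22 (mod 39)
16^229 = 16^128 × 16^64 × 16^32 × 16^4 × 16^1 ≡ 22 × 16 × 22 × 16 × 16 (mod 39).
Accumulate the product:
22 × 16 = 352 ≡ 1
1 × 22 = 22
22 × 16 = 352 ≡ 1
1 × 16 = 16

16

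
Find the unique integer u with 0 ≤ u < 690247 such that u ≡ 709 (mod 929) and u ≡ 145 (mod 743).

929⁻¹ mod 743: 929·4 ≡ 1 (mod 743), so 929⁻¹ ≡ 4.
u = 709 + 929·((145 − 709)·4 mod 743) = 709 + 929·716 = 665873.
Check: 665873 mod 929 = 709, 665873 mod 743 = 145. ✓

665873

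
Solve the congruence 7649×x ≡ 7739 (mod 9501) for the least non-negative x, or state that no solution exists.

4300

gcd(7649, 9501) = 1, so a unique solution mod 9501 exists.
7649⁻¹ ≡ 4376 (mod 9501).
x ≡ 4376×7739 ≡ 4300 (mod 9501).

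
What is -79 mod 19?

16

-79 = -5*19 + 16, so -79 ≡ 16 (mod 19).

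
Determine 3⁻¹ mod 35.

Apply the Euclidean algorithm and back-substitute:
35 = 11×3 + 2
3 = 1×2 + 1
2 = 2×1 + 0
gcd(3, 35) = 1, so the inverse exists.
Bézout: 1 = −1×35 + 12×3.
So 3⁻¹ ≡ 12 (mod 35).

12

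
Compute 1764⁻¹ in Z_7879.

5275

Run the extended Euclidean algorithm:
7879 = 4×1764 + 823
1764 = 2×823 + 118
823 = 6×118 + 115
118 = 1×115 + 3
115 = 38×3 + 1
3 = 3×1 + 0
gcd(1764, 7879) = 1, so the inverse exists.
Back-substitute for 1:
1 = 1×115 − 38×3
  = −38×118 + 39×115
  = 39×823 − 272×118
  = −272×1764 + 583×823
  = 583×7879 − 2604×1764
So 1764⁻¹ ≡ −2604 ≡ 5275 (mod 7879).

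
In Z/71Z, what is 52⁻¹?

71 = 1·52 + 19
52 = 2·19 + 14
19 = 1·14 + 5
14 = 2·5 + 4
5 = 1·4 + 1
4 = 4·1 + 0
gcd(52, 71) = 1, so the inverse exists.
Back-substitute for 1:
1 = 1·5 − 1·4
  = −1·14 + 3·5
  = 3·19 − 4·14
  = −4·52 + 11·19
  = 11·71 − 15·52
So 52⁻¹ ≡ −15 ≡ 56 (mod 71).

56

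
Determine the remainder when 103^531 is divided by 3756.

Compute successive squares:
531 in binary is 1000010011, i.e. 531 = 512 + 16 + 2 + 1.
103^1 ≡ 103 (mod 3756)
103^2 ≡ 103^2 = 10609 ≡ 3097 (mod 3756)
103^4 ≡ 3097^2 = 9591409 ≡ 2341 (mod 3756)
103^8 ≡ 2341^2 = 5480281 ≡ 277 (mod 3756)
103^16 ≡ 277^2 = 76729 ≡ 1609 (mod 3756)
103^32 ≡ 1609^2 = 2588881 ≡ 997 (mod 3756)
103^64 ≡ 997^2 = 994009 ≡ 2425 (mod 3756)
103^128 ≡ 2425^2 = 5880625 ≡ 2485 (mod 3756)
103^256 ≡ 2485^2 = 6175225 ≡ 361 (mod 3756)
103^512 ≡ 361^2 = 130321 ≡ 2617 (mod 3756)
103^531 = 103^512 * 103^16 * 103^2 * 103^1 ≡ 2617 * 1609 * 3097 * 103 (mod 3756).
Accumulate the product:
2617 * 1609 = 4210753 ≡ 277
277 * 3097 = 857869 ≡ 1501
1501 * 103 = 154603 ≡ 607

607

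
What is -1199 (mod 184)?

89

-1199 = -7×184 + 89, so -1199 ≡ 89 (mod 184).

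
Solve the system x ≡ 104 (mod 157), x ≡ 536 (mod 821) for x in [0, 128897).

157⁻¹ mod 821: 157·570 ≡ 1 (mod 821), so 157⁻¹ ≡ 570.
x = 104 + 157·((536 − 104)·570 mod 821) = 104 + 157·761 = 119581.

119581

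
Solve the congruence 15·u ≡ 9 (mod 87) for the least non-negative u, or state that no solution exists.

18

gcd(15, 87) = 3, and 3 | 9, so solutions exist.
Divide through by 3: 5·u ≡ 3 (mod 29).
5⁻¹ ≡ 6 (mod 29).
u ≡ 6·3 ≡ 18 (mod 29).
The smallest non-negative solution is u = 18.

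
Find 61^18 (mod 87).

64

18 in binary is 10010, i.e. 18 = 16 + 2.
61^1 ≡ 61 (mod 87)
61^2 ≡ 61^2 = 3721 ≡ 67 (mod 87)
61^4 ≡ 67^2 = 4489 ≡ 52 (mod 87)
61^8 ≡ 52^2 = 2704 ≡ 7 (mod 87)
61^16 ≡ 7^2 = 49 (mod 87)
61^18 = 61^16 · 61^2 ≡ 49 · 67 (mod 87).
49 · 67 = 3283 ≡ 64 (mod 87).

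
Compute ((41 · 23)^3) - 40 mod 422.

81

41 · 23 = 943 ≡ 99 (mod 422)
(99)^3 ≡ 121 (mod 422)
121 - 40 = 81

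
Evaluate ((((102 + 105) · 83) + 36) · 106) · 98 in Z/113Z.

11

102 + 105 = 207 ≡ 94 (mod 113)
94 · 83 = 7802 ≡ 5 (mod 113)
5 + 36 = 41
41 · 106 = 4346 ≡ 52 (mod 113)
52 · 98 = 5096 ≡ 11 (mod 113)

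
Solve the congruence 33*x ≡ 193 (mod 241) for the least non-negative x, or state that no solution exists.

gcd(33, 241) = 1, so a unique solution mod 241 exists.
33⁻¹ ≡ 168 (mod 241).
x ≡ 168*193 ≡ 130 (mod 241).

130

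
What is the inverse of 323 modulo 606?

197

606 = 1×323 + 283
323 = 1×283 + 40
283 = 7×40 + 3
40 = 13×3 + 1
3 = 3×1 + 0
gcd(323, 606) = 1, so the inverse exists.
Bézout: 1 = −105×606 + 197×323.
So 323⁻¹ ≡ 197 (mod 606).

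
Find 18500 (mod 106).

56

18500 = 174·106 + 56, so 18500 ≡ 56 (mod 106).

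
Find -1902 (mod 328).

66

-1902 = -6·328 + 66, so -1902 ≡ 66 (mod 328).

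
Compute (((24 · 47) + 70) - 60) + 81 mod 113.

24 · 47 = 1128 ≡ 111 (mod 113)
111 + 70 = 181 ≡ 68 (mod 113)
68 - 60 = 8
8 + 81 = 89

89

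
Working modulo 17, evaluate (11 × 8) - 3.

11 × 8 = 88 ≡ 3 (mod 17)
3 - 3 = 0

0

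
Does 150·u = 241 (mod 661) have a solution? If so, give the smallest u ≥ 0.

526

gcd(150, 661) = 1, so a unique solution mod 661 exists.
150⁻¹ ≡ 260 (mod 661).
u ≡ 260·241 ≡ 526 (mod 661).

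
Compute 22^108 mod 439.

108 in binary is 1101100, i.e. 108 = 64 + 32 + 8 + 4.
22^1 ≡ 22 (mod 439)
22^2 ≡ 22^2 = 484 ≡ 45 (mod 439)
22^4 ≡ 45^2 = 2025 ≡ 269 (mod 439)
22^8 ≡ 269^2 = 72361 ≡ 365 (mod 439)
22^16 ≡ 365^2 = 133225 ≡ 208 (mod 439)
22^32 ≡ 208^2 = 43264 ≡ 242 (mod 439)
22^64 ≡ 242^2 = 58564 ≡ 177 (mod 439)
22^108 = 22^64 × 22^32 × 22^8 × 22^4 ≡ 177 × 242 × 365 × 269 (mod 439).
Accumulate the product:
177 × 242 = 42834 ≡ 251
251 × 365 = 91615 ≡ 303
303 × 269 = 81507 ≡ 292

292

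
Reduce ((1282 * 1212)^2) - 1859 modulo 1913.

1503

1282 * 1212 = 1553784 ≡ 428 (mod 1913)
(428)^2 ≡ 1449 (mod 1913)
1449 - 1859 = -410 ≡ 1503 (mod 1913)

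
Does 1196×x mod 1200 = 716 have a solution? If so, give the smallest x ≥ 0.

gcd(1196, 1200) = 4, and 4 | 716, so solutions exist.
Divide through by 4: 299×x ≡ 179 (mod 300).
299⁻¹ ≡ 299 (mod 300).
x ≡ 299×179 ≡ 121 (mod 300).
The smallest non-negative solution is x = 121.

121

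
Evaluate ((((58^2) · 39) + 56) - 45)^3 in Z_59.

(58)^2 ≡ 1 (mod 59)
1 · 39 = 39
39 + 56 = 95 ≡ 36 (mod 59)
36 - 45 = -9 ≡ 50 (mod 59)
(50)^3 ≡ 38 (mod 59)

38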